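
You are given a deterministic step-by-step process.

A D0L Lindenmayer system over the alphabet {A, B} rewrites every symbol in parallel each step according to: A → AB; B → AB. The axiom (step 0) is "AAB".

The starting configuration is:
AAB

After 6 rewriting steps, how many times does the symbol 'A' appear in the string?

[0] AAB
[1] ABABAB
[2] ABABABABABAB
[3] ABABABABABABABABABABABAB
[4] ABABABABABABABABABABABABABABABABABABABABABABABAB
[5] ABABABABABABABABABABABABABABABABABABABABABABABABABABABABABABABABABABABABABABABABABABABABABABABAB
[6] ABABABABABABABABABABABABABABABABABABABABABABABABABABABABAB…ABABABABABABABABABABABABABABABABABABABABABABABABABABABABAB  (len 192)

96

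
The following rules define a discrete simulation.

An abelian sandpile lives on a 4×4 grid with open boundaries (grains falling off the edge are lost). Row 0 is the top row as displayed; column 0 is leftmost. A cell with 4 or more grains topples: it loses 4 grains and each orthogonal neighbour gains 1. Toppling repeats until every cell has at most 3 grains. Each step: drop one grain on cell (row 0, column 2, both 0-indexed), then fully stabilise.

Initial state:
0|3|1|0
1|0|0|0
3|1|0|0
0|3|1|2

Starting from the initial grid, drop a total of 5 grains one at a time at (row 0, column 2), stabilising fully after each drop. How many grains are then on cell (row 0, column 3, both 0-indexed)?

[0] 0|3|1|0
1|0|0|0
3|1|0|0
0|3|1|2
[1] 0|3|2|0
1|0|0|0
3|1|0|0
0|3|1|2
[2] 0|3|3|0
1|0|0|0
3|1|0|0
0|3|1|2
[3] 1|0|1|1
1|1|1|0
3|1|0|0
0|3|1|2
[4] 1|0|2|1
1|1|1|0
3|1|0|0
0|3|1|2
[5] 1|0|3|1
1|1|1|0
3|1|0|0
0|3|1|2

1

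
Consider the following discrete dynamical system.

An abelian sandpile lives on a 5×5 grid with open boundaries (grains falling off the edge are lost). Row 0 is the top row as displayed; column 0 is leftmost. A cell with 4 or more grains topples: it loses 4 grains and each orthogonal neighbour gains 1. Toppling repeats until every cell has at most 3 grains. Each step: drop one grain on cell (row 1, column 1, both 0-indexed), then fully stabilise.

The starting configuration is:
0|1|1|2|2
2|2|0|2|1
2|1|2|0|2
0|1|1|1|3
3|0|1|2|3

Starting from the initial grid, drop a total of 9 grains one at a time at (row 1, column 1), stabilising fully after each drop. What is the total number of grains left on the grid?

41

[0] 0|1|1|2|2
2|2|0|2|1
2|1|2|0|2
0|1|1|1|3
3|0|1|2|3
[1] 0|1|1|2|2
2|3|0|2|1
2|1|2|0|2
0|1|1|1|3
3|0|1|2|3
[2] 0|2|1|2|2
3|0|1|2|1
2|2|2|0|2
0|1|1|1|3
3|0|1|2|3
[3] 0|2|1|2|2
3|1|1|2|1
2|2|2|0|2
0|1|1|1|3
3|0|1|2|3
[4] 0|2|1|2|2
3|2|1|2|1
2|2|2|0|2
0|1|1|1|3
3|0|1|2|3
[5] 0|2|1|2|2
3|3|1|2|1
2|2|2|0|2
0|1|1|1|3
3|0|1|2|3
[6] 1|3|1|2|2
0|1|2|2|1
3|3|2|0|2
0|1|1|1|3
3|0|1|2|3
[7] 1|3|1|2|2
0|2|2|2|1
3|3|2|0|2
0|1|1|1|3
3|0|1|2|3
[8] 1|3|1|2|2
0|3|2|2|1
3|3|2|0|2
0|1|1|1|3
3|0|1|2|3
[9] 2|0|2|2|2
2|2|3|2|1
0|1|3|0|2
1|2|1|1|3
3|0|1|2|3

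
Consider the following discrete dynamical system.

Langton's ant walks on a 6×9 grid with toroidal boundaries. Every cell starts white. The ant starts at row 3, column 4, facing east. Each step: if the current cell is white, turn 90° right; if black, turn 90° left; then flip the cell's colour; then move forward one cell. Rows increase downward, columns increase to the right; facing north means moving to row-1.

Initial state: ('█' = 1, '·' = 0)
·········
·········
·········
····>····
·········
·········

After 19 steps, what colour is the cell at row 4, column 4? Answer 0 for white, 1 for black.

[0] ·········
·········
·········
····>····
·········
·········
[1] ·········
·········
·········
····█····
····v····
·········
[2] ·········
·········
·········
····█····
···<█····
·········
[3] ·········
·········
·········
···^█····
···██····
·········
[4] ·········
·········
·········
···█>····
···██····
·········
[5] ·········
·········
····^····
···█·····
···██····
·········
[6] ·········
·········
····█>···
···█·····
···██····
·········
[7] ·········
·········
····██···
···█·v···
···██····
·········
[8] ·········
·········
····██···
···█<█···
···██····
·········
[9] ·········
·········
····^█···
···███···
···██····
·········
[10] ·········
·········
···<·█···
···███···
···██····
·········
[11] ·········
···^·····
···█·█···
···███···
···██····
·········
[12] ·········
···█>····
···█·█···
···███···
···██····
·········
[13] ·········
···██····
···█v█···
···███···
···██····
·········
[14] ·········
···██····
···<██···
···███···
···██····
·········
[15] ·········
···██····
····██···
···v██···
···██····
·········
[16] ·········
···██····
····██···
····>█···
···██····
·········
[17] ·········
···██····
····^█···
·····█···
···██····
·········
[18] ·········
···██····
···<·█···
·····█···
···██····
·········
[19] ·········
···^█····
···█·█···
·····█···
···██····
·········

1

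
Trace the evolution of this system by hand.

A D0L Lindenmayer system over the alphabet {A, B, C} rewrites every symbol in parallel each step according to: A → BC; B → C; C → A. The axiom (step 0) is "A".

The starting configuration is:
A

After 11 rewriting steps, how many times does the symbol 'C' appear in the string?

gen 0: A
gen 1: BC
gen 2: CA
gen 3: ABC
gen 4: BCCA
gen 5: CAABC
gen 6: ABCBCCA
gen 7: BCCACAABC
gen 8: CAABCABCBCCA
gen 9: ABCBCCABCCACAABC
gen 10: BCCACAABCCAABCABCBCCA
gen 11: CAABCABCBCCAABCBCCABCCACAABC

12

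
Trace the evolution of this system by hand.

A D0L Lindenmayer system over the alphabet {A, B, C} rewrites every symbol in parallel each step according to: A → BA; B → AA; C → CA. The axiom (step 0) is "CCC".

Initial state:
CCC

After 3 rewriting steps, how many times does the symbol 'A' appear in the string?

0) CCC
1) CACACA
2) CABACABACABA
3) CABAAABACABAAABACABAAABA

15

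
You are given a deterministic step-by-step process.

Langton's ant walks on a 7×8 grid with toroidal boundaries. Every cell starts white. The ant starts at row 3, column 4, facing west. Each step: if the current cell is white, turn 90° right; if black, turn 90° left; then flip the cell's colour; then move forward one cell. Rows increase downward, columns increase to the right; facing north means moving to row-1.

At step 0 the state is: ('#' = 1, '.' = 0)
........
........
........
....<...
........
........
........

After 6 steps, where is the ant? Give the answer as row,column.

4,3

k=0  ........
........
........
....<...
........
........
........
k=1  ........
........
....^...
....#...
........
........
........
k=2  ........
........
....#>..
....#...
........
........
........
k=3  ........
........
....##..
....#v..
........
........
........
k=4  ........
........
....##..
....<#..
........
........
........
k=5  ........
........
....##..
.....#..
....v...
........
........
k=6  ........
........
....##..
.....#..
...<#...
........
........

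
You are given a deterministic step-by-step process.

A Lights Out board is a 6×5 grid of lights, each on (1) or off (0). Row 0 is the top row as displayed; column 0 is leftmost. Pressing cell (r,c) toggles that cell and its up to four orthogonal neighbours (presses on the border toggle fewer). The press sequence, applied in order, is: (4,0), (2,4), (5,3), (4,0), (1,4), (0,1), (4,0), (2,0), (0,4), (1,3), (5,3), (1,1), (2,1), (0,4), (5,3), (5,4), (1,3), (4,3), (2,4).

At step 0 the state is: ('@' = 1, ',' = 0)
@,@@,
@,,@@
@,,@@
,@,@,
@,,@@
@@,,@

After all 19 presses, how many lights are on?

step 0: @,@@,
@,,@@
@,,@@
,@,@,
@,,@@
@@,,@
step 1: @,@@,
@,,@@
@,,@@
@@,@,
,@,@@
,@,,@
step 2: @,@@,
@,,@,
@,,,,
@@,@@
,@,@@
,@,,@
step 3: @,@@,
@,,@,
@,,,,
@@,@@
,@,,@
,@@@,
step 4: @,@@,
@,,@,
@,,,,
,@,@@
@,,,@
@@@@,
step 5: @,@@@
@,,,@
@,,,@
,@,@@
@,,,@
@@@@,
step 6: ,@,@@
@@,,@
@,,,@
,@,@@
@,,,@
@@@@,
step 7: ,@,@@
@@,,@
@,,,@
@@,@@
,@,,@
,@@@,
step 8: ,@,@@
,@,,@
,@,,@
,@,@@
,@,,@
,@@@,
step 9: ,@,,,
,@,,,
,@,,@
,@,@@
,@,,@
,@@@,
step 10: ,@,@,
,@@@@
,@,@@
,@,@@
,@,,@
,@@@,
step 11: ,@,@,
,@@@@
,@,@@
,@,@@
,@,@@
,@,,@
step 12: ,,,@,
@,,@@
,,,@@
,@,@@
,@,@@
,@,,@
step 13: ,,,@,
@@,@@
@@@@@
,,,@@
,@,@@
,@,,@
step 14: ,,,,@
@@,@,
@@@@@
,,,@@
,@,@@
,@,,@
step 15: ,,,,@
@@,@,
@@@@@
,,,@@
,@,,@
,@@@,
step 16: ,,,,@
@@,@,
@@@@@
,,,@@
,@,,,
,@@,@
step 17: ,,,@@
@@@,@
@@@,@
,,,@@
,@,,,
,@@,@
step 18: ,,,@@
@@@,@
@@@,@
,,,,@
,@@@@
,@@@@
step 19: ,,,@@
@@@,,
@@@@,
,,,,,
,@@@@
,@@@@

17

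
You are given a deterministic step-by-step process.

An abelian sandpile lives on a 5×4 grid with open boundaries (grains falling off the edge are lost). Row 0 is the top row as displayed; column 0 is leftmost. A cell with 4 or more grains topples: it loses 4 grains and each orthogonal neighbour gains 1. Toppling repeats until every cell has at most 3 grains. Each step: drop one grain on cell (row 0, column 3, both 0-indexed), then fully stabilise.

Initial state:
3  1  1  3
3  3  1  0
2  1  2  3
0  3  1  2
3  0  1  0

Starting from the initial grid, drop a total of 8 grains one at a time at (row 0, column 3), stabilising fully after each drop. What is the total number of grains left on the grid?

37

t=0: 3  1  1  3
3  3  1  0
2  1  2  3
0  3  1  2
3  0  1  0
t=1: 3  1  2  0
3  3  1  1
2  1  2  3
0  3  1  2
3  0  1  0
t=2: 3  1  2  1
3  3  1  1
2  1  2  3
0  3  1  2
3  0  1  0
t=3: 3  1  2  2
3  3  1  1
2  1  2  3
0  3  1  2
3  0  1  0
t=4: 3  1  2  3
3  3  1  1
2  1  2  3
0  3  1  2
3  0  1  0
t=5: 3  1  3  0
3  3  1  2
2  1  2  3
0  3  1  2
3  0  1  0
t=6: 3  1  3  1
3  3  1  2
2  1  2  3
0  3  1  2
3  0  1  0
t=7: 3  1  3  2
3  3  1  2
2  1  2  3
0  3  1  2
3  0  1  0
t=8: 3  1  3  3
3  3  1  2
2  1  2  3
0  3  1  2
3  0  1  0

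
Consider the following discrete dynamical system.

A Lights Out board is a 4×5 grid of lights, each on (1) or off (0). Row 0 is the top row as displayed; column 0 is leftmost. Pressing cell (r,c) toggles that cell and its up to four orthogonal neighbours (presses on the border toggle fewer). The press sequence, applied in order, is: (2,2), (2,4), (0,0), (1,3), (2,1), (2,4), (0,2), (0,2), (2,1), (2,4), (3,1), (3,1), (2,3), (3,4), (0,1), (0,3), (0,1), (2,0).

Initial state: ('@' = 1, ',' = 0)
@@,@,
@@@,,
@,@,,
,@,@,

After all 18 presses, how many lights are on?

t=0: @@,@,
@@@,,
@,@,,
,@,@,
t=1: @@,@,
@@,,,
@@,@,
,@@@,
t=2: @@,@,
@@,,@
@@,,@
,@@@@
t=3: ,,,@,
,@,,@
@@,,@
,@@@@
t=4: ,,,,,
,@@@,
@@,@@
,@@@@
t=5: ,,,,,
,,@@,
,,@@@
,,@@@
t=6: ,,,,,
,,@@@
,,@,,
,,@@,
t=7: ,@@@,
,,,@@
,,@,,
,,@@,
t=8: ,,,,,
,,@@@
,,@,,
,,@@,
t=9: ,,,,,
,@@@@
@@,,,
,@@@,
t=10: ,,,,,
,@@@,
@@,@@
,@@@@
t=11: ,,,,,
,@@@,
@,,@@
@,,@@
t=12: ,,,,,
,@@@,
@@,@@
,@@@@
t=13: ,,,,,
,@@,,
@@@,,
,@@,@
t=14: ,,,,,
,@@,,
@@@,@
,@@@,
t=15: @@@,,
,,@,,
@@@,@
,@@@,
t=16: @@,@@
,,@@,
@@@,@
,@@@,
t=17: ,,@@@
,@@@,
@@@,@
,@@@,
t=18: ,,@@@
@@@@,
,,@,@
@@@@,

13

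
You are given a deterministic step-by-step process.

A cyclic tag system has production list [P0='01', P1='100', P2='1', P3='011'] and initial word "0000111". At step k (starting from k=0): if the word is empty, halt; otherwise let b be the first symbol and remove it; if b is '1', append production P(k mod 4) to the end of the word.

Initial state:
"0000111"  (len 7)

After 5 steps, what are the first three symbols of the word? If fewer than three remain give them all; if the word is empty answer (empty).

[0] "0000111"  (len 7)
[1] "000111"  (len 6)
[2] "00111"  (len 5)
[3] "0111"  (len 4)
[4] "111"  (len 3)
[5] "1101"  (len 4)

110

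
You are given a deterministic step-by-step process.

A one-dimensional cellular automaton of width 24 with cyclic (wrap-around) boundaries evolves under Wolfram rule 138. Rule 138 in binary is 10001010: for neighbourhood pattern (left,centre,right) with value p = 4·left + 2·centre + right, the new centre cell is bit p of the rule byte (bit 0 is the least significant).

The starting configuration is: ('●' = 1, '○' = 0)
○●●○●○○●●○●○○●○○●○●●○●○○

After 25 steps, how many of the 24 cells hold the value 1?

7

gen 0: ○●●○●○○●●○●○○●○○●○●●○●○○
gen 1: ●●○○○○●●○○○○●○○●○○●○○○○○
gen 2: ●○○○○●●○○○○●○○●○○●○○○○○●
gen 3: ○○○○●●○○○○●○○●○○●○○○○○●●
gen 4: ○○○●●○○○○●○○●○○●○○○○○●●○
gen 5: ○○●●○○○○●○○●○○●○○○○○●●○○
gen 6: ○●●○○○○●○○●○○●○○○○○●●○○○
gen 7: ●●○○○○●○○●○○●○○○○○●●○○○○
gen 8: ●○○○○●○○●○○●○○○○○●●○○○○●
gen 9: ○○○○●○○●○○●○○○○○●●○○○○●●
gen 10: ○○○●○○●○○●○○○○○●●○○○○●●○
gen 11: ○○●○○●○○●○○○○○●●○○○○●●○○
gen 12: ○●○○●○○●○○○○○●●○○○○●●○○○
gen 13: ●○○●○○●○○○○○●●○○○○●●○○○○
gen 14: ○○●○○●○○○○○●●○○○○●●○○○○●
gen 15: ○●○○●○○○○○●●○○○○●●○○○○●○
gen 16: ●○○●○○○○○●●○○○○●●○○○○●○○
gen 17: ○○●○○○○○●●○○○○●●○○○○●○○●
gen 18: ○●○○○○○●●○○○○●●○○○○●○○●○
gen 19: ●○○○○○●●○○○○●●○○○○●○○●○○
gen 20: ○○○○○●●○○○○●●○○○○●○○●○○●
gen 21: ○○○○●●○○○○●●○○○○●○○●○○●○
gen 22: ○○○●●○○○○●●○○○○●○○●○○●○○
gen 23: ○○●●○○○○●●○○○○●○○●○○●○○○
gen 24: ○●●○○○○●●○○○○●○○●○○●○○○○
gen 25: ●●○○○○●●○○○○●○○●○○●○○○○○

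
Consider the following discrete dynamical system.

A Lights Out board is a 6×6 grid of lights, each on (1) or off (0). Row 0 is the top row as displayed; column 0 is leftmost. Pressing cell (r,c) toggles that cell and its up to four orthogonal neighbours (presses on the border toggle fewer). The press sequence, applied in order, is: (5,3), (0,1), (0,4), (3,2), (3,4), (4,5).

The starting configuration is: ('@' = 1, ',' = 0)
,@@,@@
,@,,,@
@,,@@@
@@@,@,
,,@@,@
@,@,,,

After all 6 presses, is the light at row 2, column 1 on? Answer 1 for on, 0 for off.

k=0  ,@@,@@
,@,,,@
@,,@@@
@@@,@,
,,@@,@
@,@,,,
k=1  ,@@,@@
,@,,,@
@,,@@@
@@@,@,
,,@,,@
@,,@@,
k=2  @,,,@@
,,,,,@
@,,@@@
@@@,@,
,,@,,@
@,,@@,
k=3  @,,@,,
,,,,@@
@,,@@@
@@@,@,
,,@,,@
@,,@@,
k=4  @,,@,,
,,,,@@
@,@@@@
@,,@@,
,,,,,@
@,,@@,
k=5  @,,@,,
,,,,@@
@,@@,@
@,,,,@
,,,,@@
@,,@@,
k=6  @,,@,,
,,,,@@
@,@@,@
@,,,,,
,,,,,,
@,,@@@

0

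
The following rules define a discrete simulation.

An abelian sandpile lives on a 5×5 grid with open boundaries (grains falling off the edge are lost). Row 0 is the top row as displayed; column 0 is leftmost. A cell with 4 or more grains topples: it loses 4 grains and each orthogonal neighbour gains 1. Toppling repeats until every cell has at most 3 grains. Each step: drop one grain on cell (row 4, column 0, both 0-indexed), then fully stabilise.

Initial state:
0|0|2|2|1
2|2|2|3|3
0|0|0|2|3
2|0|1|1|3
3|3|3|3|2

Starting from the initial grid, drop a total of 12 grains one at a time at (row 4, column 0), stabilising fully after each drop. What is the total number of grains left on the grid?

step 0: 0|0|2|2|1
2|2|2|3|3
0|0|0|2|3
2|0|1|1|3
3|3|3|3|2
step 1: 0|0|2|2|1
2|2|2|3|3
0|0|0|2|3
3|1|2|2|3
1|1|1|0|3
step 2: 0|0|2|2|1
2|2|2|3|3
0|0|0|2|3
3|1|2|2|3
2|1|1|0|3
step 3: 0|0|2|2|1
2|2|2|3|3
0|0|0|2|3
3|1|2|2|3
3|1|1|0|3
step 4: 0|0|2|2|1
2|2|2|3|3
1|0|0|2|3
0|2|2|2|3
1|2|1|0|3
step 5: 0|0|2|2|1
2|2|2|3|3
1|0|0|2|3
0|2|2|2|3
2|2|1|0|3
step 6: 0|0|2|2|1
2|2|2|3|3
1|0|0|2|3
0|2|2|2|3
3|2|1|0|3
step 7: 0|0|2|2|1
2|2|2|3|3
1|0|0|2|3
1|2|2|2|3
0|3|1|0|3
step 8: 0|0|2|2|1
2|2|2|3|3
1|0|0|2|3
1|2|2|2|3
1|3|1|0|3
step 9: 0|0|2|2|1
2|2|2|3|3
1|0|0|2|3
1|2|2|2|3
2|3|1|0|3
step 10: 0|0|2|2|1
2|2|2|3|3
1|0|0|2|3
1|2|2|2|3
3|3|1|0|3
step 11: 0|0|2|2|1
2|2|2|3|3
1|0|0|2|3
2|3|2|2|3
1|0|2|0|3
step 12: 0|0|2|2|1
2|2|2|3|3
1|0|0|2|3
2|3|2|2|3
2|0|2|0|3

42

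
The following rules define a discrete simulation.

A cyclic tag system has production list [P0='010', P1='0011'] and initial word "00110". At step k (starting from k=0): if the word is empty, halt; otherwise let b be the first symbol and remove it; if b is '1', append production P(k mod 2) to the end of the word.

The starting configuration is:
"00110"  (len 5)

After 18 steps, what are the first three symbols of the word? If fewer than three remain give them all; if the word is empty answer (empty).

step 0: "00110"  (len 5)
step 1: "0110"  (len 4)
step 2: "110"  (len 3)
step 3: "10010"  (len 5)
step 4: "00100011"  (len 8)
step 5: "0100011"  (len 7)
step 6: "100011"  (len 6)
step 7: "00011010"  (len 8)
step 8: "0011010"  (len 7)
step 9: "011010"  (len 6)
step 10: "11010"  (len 5)
step 11: "1010010"  (len 7)
step 12: "0100100011"  (len 10)
step 13: "100100011"  (len 9)
step 14: "001000110011"  (len 12)
step 15: "01000110011"  (len 11)
step 16: "1000110011"  (len 10)
step 17: "000110011010"  (len 12)
step 18: "00110011010"  (len 11)

001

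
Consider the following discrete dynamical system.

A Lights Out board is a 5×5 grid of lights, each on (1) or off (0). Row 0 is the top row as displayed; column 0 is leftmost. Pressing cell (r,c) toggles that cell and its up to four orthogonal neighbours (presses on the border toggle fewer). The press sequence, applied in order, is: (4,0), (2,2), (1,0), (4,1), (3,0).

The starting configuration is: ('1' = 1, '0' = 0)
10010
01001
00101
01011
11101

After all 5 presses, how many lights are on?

[0] 10010
01001
00101
01011
11101
[1] 10010
01001
00101
11011
00101
[2] 10010
01101
01011
11111
00101
[3] 00010
10101
11011
11111
00101
[4] 00010
10101
11011
10111
11001
[5] 00010
10101
01011
01111
01001

13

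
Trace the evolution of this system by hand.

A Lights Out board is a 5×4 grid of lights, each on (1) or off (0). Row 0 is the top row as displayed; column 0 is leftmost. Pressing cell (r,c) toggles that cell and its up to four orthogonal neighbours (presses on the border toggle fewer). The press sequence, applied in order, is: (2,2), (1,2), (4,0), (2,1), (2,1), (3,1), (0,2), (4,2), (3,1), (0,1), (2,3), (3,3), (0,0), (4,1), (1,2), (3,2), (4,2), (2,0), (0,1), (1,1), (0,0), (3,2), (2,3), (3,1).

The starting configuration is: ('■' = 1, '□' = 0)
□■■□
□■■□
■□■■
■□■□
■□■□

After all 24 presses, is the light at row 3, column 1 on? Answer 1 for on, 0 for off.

0

step 0: □■■□
□■■□
■□■■
■□■□
■□■□
step 1: □■■□
□■□□
■■□□
■□□□
■□■□
step 2: □■□□
□□■■
■■■□
■□□□
■□■□
step 3: □■□□
□□■■
■■■□
□□□□
□■■□
step 4: □■□□
□■■■
□□□□
□■□□
□■■□
step 5: □■□□
□□■■
■■■□
□□□□
□■■□
step 6: □■□□
□□■■
■□■□
■■■□
□□■□
step 7: □□■■
□□□■
■□■□
■■■□
□□■□
step 8: □□■■
□□□■
■□■□
■■□□
□■□■
step 9: □□■■
□□□■
■■■□
□□■□
□□□■
step 10: ■■□■
□■□■
■■■□
□□■□
□□□■
step 11: ■■□■
□■□□
■■□■
□□■■
□□□■
step 12: ■■□■
□■□□
■■□□
□□□□
□□□□
step 13: □□□■
■■□□
■■□□
□□□□
□□□□
step 14: □□□■
■■□□
■■□□
□■□□
■■■□
step 15: □□■■
■□■■
■■■□
□■□□
■■■□
step 16: □□■■
■□■■
■■□□
□□■■
■■□□
step 17: □□■■
■□■■
■■□□
□□□■
■□■■
step 18: □□■■
□□■■
□□□□
■□□■
■□■■
step 19: ■■□■
□■■■
□□□□
■□□■
■□■■
step 20: ■□□■
■□□■
□■□□
■□□■
■□■■
step 21: □■□■
□□□■
□■□□
■□□■
■□■■
step 22: □■□■
□□□■
□■■□
■■■□
■□□■
step 23: □■□■
□□□□
□■□■
■■■■
■□□■
step 24: □■□■
□□□□
□□□■
□□□■
■■□■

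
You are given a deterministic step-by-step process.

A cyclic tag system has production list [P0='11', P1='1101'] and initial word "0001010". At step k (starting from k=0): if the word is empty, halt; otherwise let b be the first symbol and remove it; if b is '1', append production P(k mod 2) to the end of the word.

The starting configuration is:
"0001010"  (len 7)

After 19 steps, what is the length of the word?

20

t=0: "0001010"  (len 7)
t=1: "001010"  (len 6)
t=2: "01010"  (len 5)
t=3: "1010"  (len 4)
t=4: "0101101"  (len 7)
t=5: "101101"  (len 6)
t=6: "011011101"  (len 9)
t=7: "11011101"  (len 8)
t=8: "10111011101"  (len 11)
t=9: "011101110111"  (len 12)
t=10: "11101110111"  (len 11)
t=11: "110111011111"  (len 12)
t=12: "101110111111101"  (len 15)
t=13: "0111011111110111"  (len 16)
t=14: "111011111110111"  (len 15)
t=15: "1101111111011111"  (len 16)
t=16: "1011111110111111101"  (len 19)
t=17: "01111111011111110111"  (len 20)
t=18: "1111111011111110111"  (len 19)
t=19: "11111101111111011111"  (len 20)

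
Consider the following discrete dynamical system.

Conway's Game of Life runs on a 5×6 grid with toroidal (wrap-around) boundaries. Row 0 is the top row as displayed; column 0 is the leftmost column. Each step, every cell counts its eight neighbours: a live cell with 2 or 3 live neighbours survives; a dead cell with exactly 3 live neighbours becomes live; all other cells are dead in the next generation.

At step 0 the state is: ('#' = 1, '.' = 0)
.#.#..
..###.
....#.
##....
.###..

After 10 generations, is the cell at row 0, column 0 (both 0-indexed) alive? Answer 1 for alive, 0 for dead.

1

0) .#.#..
..###.
....#.
##....
.###..
1) .#....
..#.#.
.##.##
##.#..
...#..
2) ..##..
#.#.##
....##
##.#.#
##....
3) ..###.
###...
..#...
.##...
...###
4) #.....
......
#..#..
.##.#.
.#...#
5) #.....
......
.###..
.#####
.##..#
6) ##....
.##...
##....
.....#
.....#
7) ###...
..#...
###...
.....#
.....#
8) ###...
...#..
###...
.#...#
.#...#
9) ###...
...#..
###...
.....#
.....#
10) ###...
...#..
###...
.#...#
.#...#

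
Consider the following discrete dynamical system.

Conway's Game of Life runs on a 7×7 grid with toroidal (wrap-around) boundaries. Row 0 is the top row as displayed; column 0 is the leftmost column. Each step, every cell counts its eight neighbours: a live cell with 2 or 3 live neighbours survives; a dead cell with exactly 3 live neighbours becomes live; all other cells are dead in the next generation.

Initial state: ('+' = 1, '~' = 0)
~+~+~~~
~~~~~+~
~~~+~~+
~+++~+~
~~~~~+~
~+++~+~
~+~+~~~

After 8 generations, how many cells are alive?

gen 0: ~+~+~~~
~~~~~+~
~~~+~~+
~+++~+~
~~~~~+~
~+++~+~
~+~+~~~
gen 1: ~~~~+~~
~~+~+~~
~~~+~++
~~++~++
~~~~~++
~+~+~~~
++~+~~~
gen 2: ~++~+~~
~~~~+~~
~~~~~~+
+~++~~~
+~~+~++
~+~~+~+
++~++~~
gen 3: +++~++~
~~~+~+~
~~~+~~~
++++++~
~~~+~+~
~+~~~~~
~~~~+~~
gen 4: ~++~~++
~+~+~++
~+~~~++
~+~~~++
+~~+~++
~~~~+~~
+~++++~
gen 5: ~~~~~~~
~+~~~~~
~+~~~~~
~++~~~~
+~~~~~~
+++~~~~
+~+~~~~
gen 6: ~+~~~~~
~~~~~~~
++~~~~~
+++~~~~
+~~~~~~
+~+~~~+
+~+~~~~
gen 7: ~+~~~~~
++~~~~~
+~+~~~~
~~+~~~+
~~+~~~~
+~~~~~+
+~+~~~+
gen 8: ~~+~~~+
+~+~~~~
+~+~~~+
~~++~~~
++~~~~+
+~~~~~+
~~~~~~+

15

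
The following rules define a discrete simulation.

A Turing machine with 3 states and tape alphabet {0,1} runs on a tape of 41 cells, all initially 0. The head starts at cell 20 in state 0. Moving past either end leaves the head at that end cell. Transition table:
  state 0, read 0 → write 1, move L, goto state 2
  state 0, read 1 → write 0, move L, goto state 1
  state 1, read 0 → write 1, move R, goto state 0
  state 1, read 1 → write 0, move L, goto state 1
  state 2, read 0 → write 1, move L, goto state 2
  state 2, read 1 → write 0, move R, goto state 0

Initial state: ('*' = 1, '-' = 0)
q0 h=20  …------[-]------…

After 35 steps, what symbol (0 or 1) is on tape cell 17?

1

0) q0 h=20  …------[-]------…
1) q2 h=19  …------[-]*-----…
2) q2 h=18  …------[-]**----…
3) q2 h=17  …------[-]***---…
4) q2 h=16  …------[-]****--…
5) q2 h=15  …------[-]*****-…
6) q2 h=14  …------[-]******…
7) q2 h=13  …------[-]******…
8) q2 h=12  …------[-]******…
9) q2 h=11  …------[-]******…
10) q2 h=10  …------[-]******…
11) q2 h= 9  …------[-]******…
12) q2 h= 8  …------[-]******…
13) q2 h= 7  …------[-]******…
14) q2 h= 6  |------[-]******…
15) q2 h= 5  |-----[-]******…
16) q2 h= 4  |----[-]******…
17) q2 h= 3  |---[-]******…
18) q2 h= 2  |--[-]******…
19) q2 h= 1  |-[-]******…
20) q2 h= 0  |[-]******…
21) q2 h= 0  |[*]******…
22) q0 h= 1  |-[*]******…
23) q1 h= 0  |[-]-*****…
24) q0 h= 1  |*[-]******…
25) q2 h= 0  |[*]******…
26) q0 h= 1  |-[*]******…
27) q1 h= 0  |[-]-*****…
28) q0 h= 1  |*[-]******…
29) q2 h= 0  |[*]******…
30) q0 h= 1  |-[*]******…
31) q1 h= 0  |[-]-*****…
32) q0 h= 1  |*[-]******…
33) q2 h= 0  |[*]******…
34) q0 h= 1  |-[*]******…
35) q1 h= 0  |[-]-*****…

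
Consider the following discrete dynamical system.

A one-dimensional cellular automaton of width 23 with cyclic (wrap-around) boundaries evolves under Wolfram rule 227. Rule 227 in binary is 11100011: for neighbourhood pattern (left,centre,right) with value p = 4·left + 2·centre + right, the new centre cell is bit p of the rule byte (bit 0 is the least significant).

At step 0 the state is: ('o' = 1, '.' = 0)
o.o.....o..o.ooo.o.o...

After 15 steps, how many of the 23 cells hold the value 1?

[0] o.o.....o..o.ooo.o.o...
[1] .o..oooo..o.o.ooo.o..oo
[2] o..o.ooo.o.o.o.ooo..o.o
[3] o.o.o.ooo.o.o.o.oo.o.o.
[4] .o.o.o.ooo.o.o.o.oo.o.o
[5] o.o.o.o.ooo.o.o.o.oo.o.
[6] .o.o.o.o.ooo.o.o.o.oo.o
[7] o.o.o.o.o.ooo.o.o.o.oo.
[8] .o.o.o.o.o.ooo.o.o.o.oo
[9] o.o.o.o.o.o.ooo.o.o.o.o
[10] oo.o.o.o.o.o.ooo.o.o.o.
[11] .oo.o.o.o.o.o.ooo.o.o.o
[12] o.oo.o.o.o.o.o.ooo.o.o.
[13] .o.oo.o.o.o.o.o.ooo.o.o
[14] o.o.oo.o.o.o.o.o.ooo.o.
[15] .o.o.oo.o.o.o.o.o.ooo.o

13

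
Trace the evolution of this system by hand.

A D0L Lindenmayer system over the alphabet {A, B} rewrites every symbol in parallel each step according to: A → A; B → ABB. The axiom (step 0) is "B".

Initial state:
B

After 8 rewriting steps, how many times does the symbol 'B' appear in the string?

256

t=0: B
t=1: ABB
t=2: AABBABB
t=3: AAABBABBAABBABB
t=4: AAAABBABBAABBABBAAABBABBAABBABB
t=5: AAAAABBABBAABBABBAAABBABBAABBABBAAAABBABBAABBABBAAABBABBAABBABB
t=6: AAAAAABBABBAABBABBAAABBABBAABBABBAAAABBABBAABBABBAAABBABBA…BBABBAABBABBAAABBABBAABBABBAAAABBABBAABBABBAAABBABBAABBABB  (len 127)
t=7: AAAAAAABBABBAABBABBAAABBABBAABBABBAAAABBABBAABBABBAAABBABB…BBABBAABBABBAAABBABBAABBABBAAAABBABBAABBABBAAABBABBAABBABB  (len 255)
t=8: AAAAAAAABBABBAABBABBAAABBABBAABBABBAAAABBABBAABBABBAAABBAB…BBABBAABBABBAAABBABBAABBABBAAAABBABBAABBABBAAABBABBAABBABB  (len 511)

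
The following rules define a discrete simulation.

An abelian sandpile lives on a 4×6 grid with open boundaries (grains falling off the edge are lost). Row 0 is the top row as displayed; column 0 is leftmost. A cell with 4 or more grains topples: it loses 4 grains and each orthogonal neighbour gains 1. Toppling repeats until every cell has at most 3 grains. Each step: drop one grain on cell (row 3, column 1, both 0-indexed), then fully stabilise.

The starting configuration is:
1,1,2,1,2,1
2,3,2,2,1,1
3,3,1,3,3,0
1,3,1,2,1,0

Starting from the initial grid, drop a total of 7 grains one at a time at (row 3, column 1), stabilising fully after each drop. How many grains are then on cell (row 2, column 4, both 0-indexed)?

0

[0] 1,1,2,1,2,1
2,3,2,2,1,1
3,3,1,3,3,0
1,3,1,2,1,0
[1] 2,2,2,1,2,1
0,1,3,2,1,1
1,2,2,3,3,0
3,1,2,2,1,0
[2] 2,2,2,1,2,1
0,1,3,2,1,1
1,2,2,3,3,0
3,2,2,2,1,0
[3] 2,2,2,1,2,1
0,1,3,2,1,1
1,2,2,3,3,0
3,3,2,2,1,0
[4] 2,2,2,1,2,1
0,1,3,2,1,1
2,3,2,3,3,0
0,1,3,2,1,0
[5] 2,2,2,1,2,1
0,1,3,2,1,1
2,3,2,3,3,0
0,2,3,2,1,0
[6] 2,2,2,1,2,1
0,1,3,2,1,1
2,3,2,3,3,0
0,3,3,2,1,0
[7] 2,2,3,2,2,1
0,3,1,0,3,1
3,1,2,3,0,1
1,2,2,0,3,0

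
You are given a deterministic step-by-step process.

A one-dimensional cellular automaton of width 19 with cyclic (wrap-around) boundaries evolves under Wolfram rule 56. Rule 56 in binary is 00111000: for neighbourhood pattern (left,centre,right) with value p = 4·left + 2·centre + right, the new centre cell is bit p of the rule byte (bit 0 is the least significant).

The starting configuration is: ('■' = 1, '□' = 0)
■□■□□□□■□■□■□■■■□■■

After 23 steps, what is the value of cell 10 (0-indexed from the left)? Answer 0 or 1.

1

0) ■□■□□□□■□■□■□■■■□■■
1) □■□■□□□□■□■□■■□□■■□
2) □□■□■□□□□■□■■□■□■□■
3) ■□□■□■□□□□■■□■□■□■□
4) □■□□■□■□□□■□■□■□■□■
5) ■□■□□■□■□□□■□■□■□■□
6) □■□■□□■□■□□□■□■□■□■
7) ■□■□■□□■□■□□□■□■□■□
8) □■□■□■□□■□■□□□■□■□■
9) ■□■□■□■□□■□■□□□■□■□
10) □■□■□■□■□□■□■□□□■□■
11) ■□■□■□■□■□□■□■□□□■□
12) □■□■□■□■□■□□■□■□□□■
13) ■□■□■□■□■□■□□■□■□□□
14) □■□■□■□■□■□■□□■□■□□
15) □□■□■□■□■□■□■□□■□■□
16) □□□■□■□■□■□■□■□□■□■
17) ■□□□■□■□■□■□■□■□□■□
18) □■□□□■□■□■□■□■□■□□■
19) ■□■□□□■□■□■□■□■□■□□
20) □■□■□□□■□■□■□■□■□■□
21) □□■□■□□□■□■□■□■□■□■
22) ■□□■□■□□□■□■□■□■□■□
23) □■□□■□■□□□■□■□■□■□■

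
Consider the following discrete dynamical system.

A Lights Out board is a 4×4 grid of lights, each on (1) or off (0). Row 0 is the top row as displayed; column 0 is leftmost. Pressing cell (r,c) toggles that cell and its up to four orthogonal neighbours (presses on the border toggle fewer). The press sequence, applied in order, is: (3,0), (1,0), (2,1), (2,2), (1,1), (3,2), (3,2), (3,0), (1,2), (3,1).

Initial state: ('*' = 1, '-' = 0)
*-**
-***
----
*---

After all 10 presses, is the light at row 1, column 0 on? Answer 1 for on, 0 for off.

0

gen 0: *-**
-***
----
*---
gen 1: *-**
-***
*---
-*--
gen 2: --**
*-**
----
-*--
gen 3: --**
****
***-
----
gen 4: --**
**-*
*--*
--*-
gen 5: -***
--**
**-*
--*-
gen 6: -***
--**
****
-*-*
gen 7: -***
--**
**-*
--*-
gen 8: -***
--**
-*-*
***-
gen 9: -*-*
-*--
-***
***-
gen 10: -*-*
-*--
--**
----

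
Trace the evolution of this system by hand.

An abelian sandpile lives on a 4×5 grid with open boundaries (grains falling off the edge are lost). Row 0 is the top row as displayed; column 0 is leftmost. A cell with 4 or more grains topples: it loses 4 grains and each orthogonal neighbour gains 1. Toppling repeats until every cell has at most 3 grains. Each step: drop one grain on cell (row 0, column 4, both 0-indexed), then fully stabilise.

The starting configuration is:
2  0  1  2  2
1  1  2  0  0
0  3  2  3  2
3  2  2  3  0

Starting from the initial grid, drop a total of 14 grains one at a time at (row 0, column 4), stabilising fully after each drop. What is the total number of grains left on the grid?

35

step 0: 2  0  1  2  2
1  1  2  0  0
0  3  2  3  2
3  2  2  3  0
step 1: 2  0  1  2  3
1  1  2  0  0
0  3  2  3  2
3  2  2  3  0
step 2: 2  0  1  3  0
1  1  2  0  1
0  3  2  3  2
3  2  2  3  0
step 3: 2  0  1  3  1
1  1  2  0  1
0  3  2  3  2
3  2  2  3  0
step 4: 2  0  1  3  2
1  1  2  0  1
0  3  2  3  2
3  2  2  3  0
step 5: 2  0  1  3  3
1  1  2  0  1
0  3  2  3  2
3  2  2  3  0
step 6: 2  0  2  0  1
1  1  2  1  2
0  3  2  3  2
3  2  2  3  0
step 7: 2  0  2  0  2
1  1  2  1  2
0  3  2  3  2
3  2  2  3  0
step 8: 2  0  2  0  3
1  1  2  1  2
0  3  2  3  2
3  2  2  3  0
step 9: 2  0  2  1  0
1  1  2  1  3
0  3  2  3  2
3  2  2  3  0
step 10: 2  0  2  1  1
1  1  2  1  3
0  3  2  3  2
3  2  2  3  0
step 11: 2  0  2  1  2
1  1  2  1  3
0  3  2  3  2
3  2  2  3  0
step 12: 2  0  2  1  3
1  1  2  1  3
0  3  2  3  2
3  2  2  3  0
step 13: 2  0  2  2  1
1  1  2  2  0
0  3  2  3  3
3  2  2  3  0
step 14: 2  0  2  2  2
1  1  2  2  0
0  3  2  3  3
3  2  2  3  0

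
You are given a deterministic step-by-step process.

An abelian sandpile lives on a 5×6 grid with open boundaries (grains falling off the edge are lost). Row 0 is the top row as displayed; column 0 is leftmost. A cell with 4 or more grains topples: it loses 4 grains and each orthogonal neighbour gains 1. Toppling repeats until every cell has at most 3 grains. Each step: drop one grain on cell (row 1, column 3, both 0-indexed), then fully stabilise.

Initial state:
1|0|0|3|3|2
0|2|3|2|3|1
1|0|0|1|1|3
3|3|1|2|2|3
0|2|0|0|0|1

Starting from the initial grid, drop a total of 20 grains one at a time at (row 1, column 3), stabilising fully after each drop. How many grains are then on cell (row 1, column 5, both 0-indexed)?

t=0: 1|0|0|3|3|2
0|2|3|2|3|1
1|0|0|1|1|3
3|3|1|2|2|3
0|2|0|0|0|1
t=1: 1|0|0|3|3|2
0|2|3|3|3|1
1|0|0|1|1|3
3|3|1|2|2|3
0|2|0|0|0|1
t=2: 1|0|2|1|1|3
0|3|0|3|1|2
1|0|1|2|2|3
3|3|1|2|2|3
0|2|0|0|0|1
t=3: 1|0|2|2|1|3
0|3|1|0|2|2
1|0|1|3|2|3
3|3|1|2|2|3
0|2|0|0|0|1
t=4: 1|0|2|2|1|3
0|3|1|1|2|2
1|0|1|3|2|3
3|3|1|2|2|3
0|2|0|0|0|1
t=5: 1|0|2|2|1|3
0|3|1|2|2|2
1|0|1|3|2|3
3|3|1|2|2|3
0|2|0|0|0|1
t=6: 1|0|2|2|1|3
0|3|1|3|2|2
1|0|1|3|2|3
3|3|1|2|2|3
0|2|0|0|0|1
t=7: 1|0|2|3|1|3
0|3|2|1|3|2
1|0|2|0|3|3
3|3|1|3|2|3
0|2|0|0|0|1
t=8: 1|0|2|3|1|3
0|3|2|2|3|2
1|0|2|0|3|3
3|3|1|3|2|3
0|2|0|0|0|1
t=9: 1|0|2|3|1|3
0|3|2|3|3|2
1|0|2|0|3|3
3|3|1|3|2|3
0|2|0|0|0|1
t=10: 1|0|3|1|0|1
0|3|3|2|3|1
1|0|2|3|2|2
3|3|2|0|1|1
0|2|0|1|1|2
t=11: 1|0|3|1|0|1
0|3|3|3|3|1
1|0|2|3|2|2
3|3|2|0|1|1
0|2|0|1|1|2
t=12: 1|2|0|3|1|1
1|0|3|3|1|2
1|2|0|2|0|3
3|3|3|1|2|1
0|2|0|1|1|2
t=13: 1|2|2|0|2|1
1|1|0|2|2|2
1|2|1|3|0|3
3|3|3|1|2|1
0|2|0|1|1|2
t=14: 1|2|2|0|2|1
1|1|0|3|2|2
1|2|1|3|0|3
3|3|3|1|2|1
0|2|0|1|1|2
t=15: 1|2|2|1|2|1
1|1|1|1|3|2
1|2|2|0|1|3
3|3|3|2|2|1
0|2|0|1|1|2
t=16: 1|2|2|1|2|1
1|1|1|2|3|2
1|2|2|0|1|3
3|3|3|2|2|1
0|2|0|1|1|2
t=17: 1|2|2|1|2|1
1|1|1|3|3|2
1|2|2|0|1|3
3|3|3|2|2|1
0|2|0|1|1|2
t=18: 1|2|2|2|3|1
1|1|2|1|0|3
1|2|2|1|2|3
3|3|3|2|2|1
0|2|0|1|1|2
t=19: 1|2|2|2|3|1
1|1|2|2|0|3
1|2|2|1|2|3
3|3|3|2|2|1
0|2|0|1|1|2
t=20: 1|2|2|2|3|1
1|1|2|3|0|3
1|2|2|1|2|3
3|3|3|2|2|1
0|2|0|1|1|2

3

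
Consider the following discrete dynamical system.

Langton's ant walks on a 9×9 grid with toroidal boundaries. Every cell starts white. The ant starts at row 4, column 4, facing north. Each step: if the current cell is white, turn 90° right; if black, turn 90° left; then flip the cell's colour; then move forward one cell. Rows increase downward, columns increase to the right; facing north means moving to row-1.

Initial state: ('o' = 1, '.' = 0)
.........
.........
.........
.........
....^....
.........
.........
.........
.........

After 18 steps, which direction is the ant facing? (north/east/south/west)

t=0: .........
.........
.........
.........
....^....
.........
.........
.........
.........
t=1: .........
.........
.........
.........
....o>...
.........
.........
.........
.........
t=2: .........
.........
.........
.........
....oo...
.....v...
.........
.........
.........
t=3: .........
.........
.........
.........
....oo...
....<o...
.........
.........
.........
t=4: .........
.........
.........
.........
....^o...
....oo...
.........
.........
.........
t=5: .........
.........
.........
.........
...<.o...
....oo...
.........
.........
.........
t=6: .........
.........
.........
...^.....
...o.o...
....oo...
.........
.........
.........
t=7: .........
.........
.........
...o>....
...o.o...
....oo...
.........
.........
.........
t=8: .........
.........
.........
...oo....
...ovo...
....oo...
.........
.........
.........
t=9: .........
.........
.........
...oo....
...<oo...
....oo...
.........
.........
.........
t=10: .........
.........
.........
...oo....
....oo...
...voo...
.........
.........
.........
t=11: .........
.........
.........
...oo....
....oo...
..<ooo...
.........
.........
.........
t=12: .........
.........
.........
...oo....
..^.oo...
..oooo...
.........
.........
.........
t=13: .........
.........
.........
...oo....
..o>oo...
..oooo...
.........
.........
.........
t=14: .........
.........
.........
...oo....
..oooo...
..ovoo...
.........
.........
.........
t=15: .........
.........
.........
...oo....
..oooo...
..o.>o...
.........
.........
.........
t=16: .........
.........
.........
...oo....
..oo^o...
..o..o...
.........
.........
.........
t=17: .........
.........
.........
...oo....
..o<.o...
..o..o...
.........
.........
.........
t=18: .........
.........
.........
...oo....
..o..o...
..ov.o...
.........
.........
.........

south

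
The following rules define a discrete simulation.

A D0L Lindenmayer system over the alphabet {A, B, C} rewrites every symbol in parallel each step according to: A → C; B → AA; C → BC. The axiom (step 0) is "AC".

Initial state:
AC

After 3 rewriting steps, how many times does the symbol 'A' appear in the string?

t=0: AC
t=1: CBC
t=2: BCAABC
t=3: AABCCCAABC

4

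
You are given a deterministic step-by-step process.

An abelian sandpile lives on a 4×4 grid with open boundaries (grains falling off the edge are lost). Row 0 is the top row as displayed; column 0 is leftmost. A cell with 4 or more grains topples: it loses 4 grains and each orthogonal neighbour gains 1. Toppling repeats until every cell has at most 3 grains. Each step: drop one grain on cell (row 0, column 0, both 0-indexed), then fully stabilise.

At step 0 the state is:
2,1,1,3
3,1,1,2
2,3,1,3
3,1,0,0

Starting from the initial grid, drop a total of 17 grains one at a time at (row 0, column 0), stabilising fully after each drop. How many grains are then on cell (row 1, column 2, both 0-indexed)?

2

t=0: 2,1,1,3
3,1,1,2
2,3,1,3
3,1,0,0
t=1: 3,1,1,3
3,1,1,2
2,3,1,3
3,1,0,0
t=2: 1,2,1,3
0,2,1,2
3,3,1,3
3,1,0,0
t=3: 2,2,1,3
0,2,1,2
3,3,1,3
3,1,0,0
t=4: 3,2,1,3
0,2,1,2
3,3,1,3
3,1,0,0
t=5: 0,3,1,3
1,2,1,2
3,3,1,3
3,1,0,0
t=6: 1,3,1,3
1,2,1,2
3,3,1,3
3,1,0,0
t=7: 2,3,1,3
1,2,1,2
3,3,1,3
3,1,0,0
t=8: 3,3,1,3
1,2,1,2
3,3,1,3
3,1,0,0
t=9: 1,0,2,3
2,3,1,2
3,3,1,3
3,1,0,0
t=10: 2,0,2,3
2,3,1,2
3,3,1,3
3,1,0,0
t=11: 3,0,2,3
2,3,1,2
3,3,1,3
3,1,0,0
t=12: 0,1,2,3
3,3,1,2
3,3,1,3
3,1,0,0
t=13: 1,1,2,3
3,3,1,2
3,3,1,3
3,1,0,0
t=14: 2,1,2,3
3,3,1,2
3,3,1,3
3,1,0,0
t=15: 3,1,2,3
3,3,1,2
3,3,1,3
3,1,0,0
t=16: 1,3,2,3
2,1,2,2
2,1,2,3
0,3,0,0
t=17: 2,3,2,3
2,1,2,2
2,1,2,3
0,3,0,0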